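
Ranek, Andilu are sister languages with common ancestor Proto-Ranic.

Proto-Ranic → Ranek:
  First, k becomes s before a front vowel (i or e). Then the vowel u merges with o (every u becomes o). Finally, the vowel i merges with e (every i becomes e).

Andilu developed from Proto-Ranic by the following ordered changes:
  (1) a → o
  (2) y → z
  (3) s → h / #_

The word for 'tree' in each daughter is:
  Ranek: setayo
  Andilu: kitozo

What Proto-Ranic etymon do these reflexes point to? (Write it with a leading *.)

Position 1: Ranek has s, Andilu has k. Andilu preserves k here (none of its changes turn any other segment into k), so the proto-segment is *k.
Position 4: Ranek has a, Andilu has o. Ranek preserves a here (none of its changes turn any other segment into a), so the proto-segment is *a.
Position 2: Ranek has e, Andilu has i. Andilu preserves i here (none of its changes turn any other segment into i), so the proto-segment is *i.
Verify the candidate proto-form against each daughter:
Ranek: *kitayo
  kitayo → sitayo   [palatalisation]
  sitayo (rule 2 does not apply)
  sitayo → setayo   [vowel merger]
  giving Ranek setayo.
Andilu: *kitayo > kitoyo > kitozo  (by vowel merger, unconditioned shift)
Only *kitayo yields all of Ranek setayo, Andilu kitozo.

*kitayo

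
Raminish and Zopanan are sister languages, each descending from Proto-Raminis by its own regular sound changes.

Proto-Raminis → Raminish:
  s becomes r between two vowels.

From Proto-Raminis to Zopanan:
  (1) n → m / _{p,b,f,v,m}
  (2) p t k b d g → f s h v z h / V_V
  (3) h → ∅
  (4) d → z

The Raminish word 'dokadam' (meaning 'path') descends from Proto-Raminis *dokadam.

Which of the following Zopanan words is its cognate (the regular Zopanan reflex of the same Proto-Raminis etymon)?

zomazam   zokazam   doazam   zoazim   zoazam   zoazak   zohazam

Zopanan: *dokadam > dohazam > doazam > zoazam  (by intervocalic lenition, h-loss, unconditioned shift)

zoazam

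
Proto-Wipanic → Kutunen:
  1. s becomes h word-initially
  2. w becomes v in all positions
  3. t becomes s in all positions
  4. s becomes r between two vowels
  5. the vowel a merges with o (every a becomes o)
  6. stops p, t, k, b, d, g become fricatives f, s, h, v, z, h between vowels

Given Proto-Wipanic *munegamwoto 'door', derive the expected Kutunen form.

Kutunen: start from *munegamwoto.
  rule 1: no change — munegamwoto
  rule 2 (unconditioned shift): munegamwoto → munegamvoto
  rule 3 (unconditioned shift): munegamvoto → munegamvoso
  rule 4 (rhotacism): munegamvoso → munegamvoro
  rule 5 (vowel merger): munegamvoro → munegomvoro
  rule 6 (intervocalic lenition): munegomvoro → munehomvoro
  ⇒ Kutunen munehomvoro

munehomvoro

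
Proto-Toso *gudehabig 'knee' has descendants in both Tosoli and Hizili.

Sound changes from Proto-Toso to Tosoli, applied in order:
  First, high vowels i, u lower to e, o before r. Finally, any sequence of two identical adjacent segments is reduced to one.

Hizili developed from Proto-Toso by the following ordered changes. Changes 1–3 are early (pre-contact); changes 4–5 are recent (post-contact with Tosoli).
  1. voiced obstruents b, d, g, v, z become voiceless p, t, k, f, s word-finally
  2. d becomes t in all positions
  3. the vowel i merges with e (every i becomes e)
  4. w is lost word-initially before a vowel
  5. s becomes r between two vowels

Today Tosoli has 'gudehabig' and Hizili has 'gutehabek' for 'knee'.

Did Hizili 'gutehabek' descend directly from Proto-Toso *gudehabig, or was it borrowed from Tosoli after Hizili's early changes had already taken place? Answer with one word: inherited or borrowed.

If inherited, *gudehabig would pass through all of Hizili's changes:
Hizili: *gudehabig > gudehabik > gutehabik > gutehabek  (by final devoicing, unconditioned shift, vowel merger)
If borrowed from Tosoli 'gudehabig' after the early changes, it would undergo only the recent ones:
  rule 4 (glide loss): no change (gudehabig)
  rule 5 (rhotacism): no change (gudehabig)
  ⇒ as a loan: gudehabig
Hizili 'gutehabek' matches the inherited outcome exactly, so it is an inherited cognate, not a loan.

inherited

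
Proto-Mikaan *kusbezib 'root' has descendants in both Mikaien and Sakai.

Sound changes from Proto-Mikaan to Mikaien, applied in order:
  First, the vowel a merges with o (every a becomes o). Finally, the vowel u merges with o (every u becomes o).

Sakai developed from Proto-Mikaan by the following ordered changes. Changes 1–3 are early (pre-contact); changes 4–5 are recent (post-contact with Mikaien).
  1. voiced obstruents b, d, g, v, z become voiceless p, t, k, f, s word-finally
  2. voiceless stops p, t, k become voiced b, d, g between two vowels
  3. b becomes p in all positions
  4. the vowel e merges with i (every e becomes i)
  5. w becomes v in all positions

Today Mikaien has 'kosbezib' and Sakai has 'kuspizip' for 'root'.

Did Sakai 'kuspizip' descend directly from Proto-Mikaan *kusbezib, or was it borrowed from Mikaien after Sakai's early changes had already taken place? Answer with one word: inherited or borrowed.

inherited

If inherited, *kusbezib would pass through all of Sakai's changes:
Sakai: *kusbezib > kusbezip > kuspezip > kuspizip  (by final devoicing, unconditioned shift, vowel merger)
If borrowed from Mikaien 'kosbezib' after the early changes, it would undergo only the recent ones:
  rule 4 (vowel merger): kosbezib → kosbizib
  rule 5 (unconditioned shift): no change (kosbizib)
  ⇒ as a loan: kosbizib
Sakai 'kuspizip' matches the inherited outcome exactly, so it is an inherited cognate, not a loan.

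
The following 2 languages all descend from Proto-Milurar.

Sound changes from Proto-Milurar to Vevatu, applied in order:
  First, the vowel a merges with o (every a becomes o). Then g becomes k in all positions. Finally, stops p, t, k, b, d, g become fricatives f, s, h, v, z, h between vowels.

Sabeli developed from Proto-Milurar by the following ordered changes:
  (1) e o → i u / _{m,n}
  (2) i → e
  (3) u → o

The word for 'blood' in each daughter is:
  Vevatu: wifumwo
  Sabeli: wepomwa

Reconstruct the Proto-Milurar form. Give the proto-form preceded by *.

*wipumwa

Position 2: Vevatu has i, Sabeli has e. Vevatu preserves i here (none of its changes turn any other segment into i), so the proto-segment is *i.
Position 4: Vevatu has u, Sabeli has o. Vevatu preserves u here (none of its changes turn any other segment into u), so the proto-segment is *u.
Verify the candidate proto-form against each daughter:
Vevatu: start from *wipumwa.
  rule 1 (vowel merger): wipumwa → wipumwo
  rule 2: no change — wipumwo
  rule 3 (intervocalic lenition): wipumwo → wifumwo
  ⇒ Vevatu wifumwo
Sabeli: start from *wipumwa.
  rule 1: no change — wipumwa
  rule 2 (vowel merger): wipumwa → wepumwa
  rule 3 (vowel merger): wepumwa → wepomwa
  ⇒ Sabeli wepomwa
*wipumwa is the unique common source.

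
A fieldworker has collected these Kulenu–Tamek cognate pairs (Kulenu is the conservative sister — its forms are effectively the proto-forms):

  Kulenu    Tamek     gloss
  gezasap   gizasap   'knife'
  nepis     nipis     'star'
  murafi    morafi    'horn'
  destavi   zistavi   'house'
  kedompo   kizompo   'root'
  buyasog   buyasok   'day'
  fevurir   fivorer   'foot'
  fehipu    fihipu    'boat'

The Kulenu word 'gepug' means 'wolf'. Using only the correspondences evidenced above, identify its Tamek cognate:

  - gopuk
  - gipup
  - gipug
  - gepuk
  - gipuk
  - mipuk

gipuk

nepis ~ nipis — Kulenu e corresponds to Tamek i after a consonant, before a labial obstruent.
buyasog ~ buyasok — Kulenu g corresponds to Tamek k word-finally.
Applying these to Kulenu 'gepug':
  gepug → gipug   (e→i after a consonant, before a labial obstruent)
  gipug → gipuk   (g→k word-finally)
So the Tamek cognate is 'gipuk'.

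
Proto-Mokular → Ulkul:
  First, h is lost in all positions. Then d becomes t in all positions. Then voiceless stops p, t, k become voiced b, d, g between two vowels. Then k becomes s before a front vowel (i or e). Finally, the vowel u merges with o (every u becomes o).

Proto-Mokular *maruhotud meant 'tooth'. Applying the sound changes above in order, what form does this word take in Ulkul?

Ulkul: *maruhotud
  maruhotud → maruotud   [h-loss]
  maruotud → maruotut   [unconditioned shift]
  maruotut → maruodut   [intervocalic voicing]
  maruodut (rule 4 does not apply)
  maruodut → maroodot   [vowel merger]
  giving Ulkul maroodot.

maroodot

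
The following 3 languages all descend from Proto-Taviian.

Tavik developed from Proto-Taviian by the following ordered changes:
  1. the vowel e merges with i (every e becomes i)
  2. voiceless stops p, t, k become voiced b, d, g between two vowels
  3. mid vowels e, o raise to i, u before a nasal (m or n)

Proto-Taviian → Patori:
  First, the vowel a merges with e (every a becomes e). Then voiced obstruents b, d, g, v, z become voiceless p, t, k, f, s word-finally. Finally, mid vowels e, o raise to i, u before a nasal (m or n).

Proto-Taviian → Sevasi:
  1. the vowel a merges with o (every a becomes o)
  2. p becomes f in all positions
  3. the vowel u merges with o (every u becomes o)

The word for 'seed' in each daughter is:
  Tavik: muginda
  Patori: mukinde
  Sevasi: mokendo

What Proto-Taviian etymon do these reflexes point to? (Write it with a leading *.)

*mukenda

Position 3: Tavik has g, Patori has k, Sevasi has k. Sevasi preserves k here (none of its changes turn any other segment into k), so the proto-segment is *k.
Position 7: Tavik has a, Patori has e, Sevasi has o. Tavik preserves a here (none of its changes turn any other segment into a), so the proto-segment is *a.
Position 4: Tavik has i, Patori has i, Sevasi has e. Sevasi preserves e here (none of its changes turn any other segment into e), so the proto-segment is *e.
This points to *mukenda. Verify forward in each daughter:
Tavik: *mukenda > mukinda > muginda  (by vowel merger, intervocalic voicing)
Patori: *mukenda > mukende > mukinde  (by vowel merger, pre-nasal raising)
Sevasi: *mukenda
  mukenda → mukendo   [vowel merger]
  mukendo (rule 2 does not apply)
  mukendo → mokendo   [vowel merger]
  giving Sevasi mokendo.
Only *mukenda yields all of Tavik muginda, Patori mukinde, Sevasi mokendo.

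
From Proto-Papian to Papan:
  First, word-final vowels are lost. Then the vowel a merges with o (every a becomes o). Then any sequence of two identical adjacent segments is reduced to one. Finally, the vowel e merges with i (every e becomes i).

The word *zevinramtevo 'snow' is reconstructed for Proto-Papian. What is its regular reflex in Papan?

Papan: *zevinramtevo > zevinramtev > zevinromtev > zivinromtiv  (by apocope, vowel merger, vowel merger)

zivinromtiv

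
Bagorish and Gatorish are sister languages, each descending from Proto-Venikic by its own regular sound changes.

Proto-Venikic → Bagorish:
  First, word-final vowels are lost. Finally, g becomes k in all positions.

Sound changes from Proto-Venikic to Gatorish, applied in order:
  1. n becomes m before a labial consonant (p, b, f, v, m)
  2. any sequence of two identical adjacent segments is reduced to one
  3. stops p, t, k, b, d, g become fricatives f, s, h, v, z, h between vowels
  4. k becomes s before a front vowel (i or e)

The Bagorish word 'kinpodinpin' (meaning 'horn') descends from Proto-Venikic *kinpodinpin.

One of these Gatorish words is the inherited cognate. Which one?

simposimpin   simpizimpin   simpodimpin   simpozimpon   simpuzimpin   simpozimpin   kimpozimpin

Gatorish: start from *kinpodinpin.
  rule 1 (nasal place assimilation): kinpodinpin → kimpodimpin
  rule 2: no change — kimpodimpin
  rule 3 (intervocalic lenition): kimpodimpin → kimpozimpin
  rule 4 (palatalisation): kimpozimpin → simpozimpin
  ⇒ Gatorish simpozimpin

simpozimpin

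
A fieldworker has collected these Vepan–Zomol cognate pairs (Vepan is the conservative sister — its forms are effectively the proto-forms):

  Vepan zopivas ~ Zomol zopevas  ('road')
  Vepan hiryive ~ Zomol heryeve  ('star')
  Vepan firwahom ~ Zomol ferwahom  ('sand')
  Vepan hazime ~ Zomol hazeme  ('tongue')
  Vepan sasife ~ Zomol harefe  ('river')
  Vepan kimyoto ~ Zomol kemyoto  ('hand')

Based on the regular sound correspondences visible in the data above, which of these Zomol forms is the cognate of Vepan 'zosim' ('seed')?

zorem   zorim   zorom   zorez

sasife ~ harefe — Vepan s corresponds to Zomol r between vowels (before a front vowel).
hazime ~ hazeme, kimyoto ~ kemyoto — Vepan i corresponds to Zomol e after a consonant, before a nasal.
Applying these to Vepan 'zosim':
  zosim → zorim   (s→r between vowels (before a front vowel))
  zorim → zorem   (i→e after a consonant, before a nasal)
So the Zomol cognate is 'zorem'.

zorem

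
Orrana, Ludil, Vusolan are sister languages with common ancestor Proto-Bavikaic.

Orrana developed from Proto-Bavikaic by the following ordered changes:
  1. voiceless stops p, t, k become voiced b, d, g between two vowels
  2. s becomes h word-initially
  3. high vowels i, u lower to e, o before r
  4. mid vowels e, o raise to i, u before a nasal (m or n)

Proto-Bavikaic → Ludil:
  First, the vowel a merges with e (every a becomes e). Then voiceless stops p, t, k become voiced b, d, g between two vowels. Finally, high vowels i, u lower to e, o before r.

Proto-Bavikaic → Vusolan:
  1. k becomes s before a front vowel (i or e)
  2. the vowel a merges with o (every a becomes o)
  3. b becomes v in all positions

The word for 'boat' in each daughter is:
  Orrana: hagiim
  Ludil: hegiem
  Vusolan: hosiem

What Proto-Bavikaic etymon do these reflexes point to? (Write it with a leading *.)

*hakiem

Position 2: Orrana has a, Ludil has e, Vusolan has o. Orrana preserves a here (none of its changes turn any other segment into a), so the proto-segment is *a.
Position 5: Orrana has i, Ludil has e, Vusolan has e. Vusolan preserves e here (none of its changes turn any other segment into e), so the proto-segment is *e.
Position 3: Orrana has g, Ludil has g, Vusolan has s. Taking the neighbouring segments as reconstructed: Orrana g could go back to *k or *g; Ludil g could go back to *k or *g; Vusolan s could go back to *k or *s — the one source consistent with every daughter is *k.
Verify the candidate proto-form against each daughter:
Orrana: *hakiem
  hakiem → hagiem   [intervocalic voicing]
  hagiem (rule 2 does not apply)
  hagiem (rule 3 does not apply)
  hagiem → hagiim   [pre-nasal raising]
  giving Orrana hagiim.
Ludil: *hakiem
  hakiem → hekiem   [vowel merger]
  hekiem → hegiem   [intervocalic voicing]
  hegiem (rule 3 does not apply)
  giving Ludil hegiem.
Vusolan: *hakiem
  hakiem → hasiem   [palatalisation]
  hasiem → hosiem   [vowel merger]
  hosiem (rule 3 does not apply)
  giving Vusolan hosiem.
Only *hakiem yields all of Orrana hagiim, Ludil hegiem, Vusolan hosiem.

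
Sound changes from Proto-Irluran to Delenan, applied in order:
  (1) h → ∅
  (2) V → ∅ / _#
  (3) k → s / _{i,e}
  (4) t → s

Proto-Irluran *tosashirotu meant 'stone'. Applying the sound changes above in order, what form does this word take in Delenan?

sosasiros

Delenan: *tosashirotu > tosasirotu > tosasirot > sosasiros  (by h-loss, apocope, unconditioned shift)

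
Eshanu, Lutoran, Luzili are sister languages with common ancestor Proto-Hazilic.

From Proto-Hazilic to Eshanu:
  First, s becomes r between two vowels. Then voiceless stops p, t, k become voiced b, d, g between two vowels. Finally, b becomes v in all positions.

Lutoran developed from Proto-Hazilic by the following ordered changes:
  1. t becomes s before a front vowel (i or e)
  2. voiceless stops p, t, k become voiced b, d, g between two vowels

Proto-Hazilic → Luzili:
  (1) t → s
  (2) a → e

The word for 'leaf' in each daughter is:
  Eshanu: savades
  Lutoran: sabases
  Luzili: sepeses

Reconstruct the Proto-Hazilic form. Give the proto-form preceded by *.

Position 5: Eshanu has d, Lutoran has s, Luzili has s. Taking the neighbouring segments as reconstructed: Eshanu d could go back to *t or *d; Lutoran s could go back to *t or *s; Luzili s could go back to *t or *s — the one source consistent with every daughter is *t.
Position 4: Eshanu has a, Lutoran has a, Luzili has e. Eshanu preserves a here (none of its changes turn any other segment into a), so the proto-segment is *a.
Continuing position by position gives *sapates; check it forward:
Eshanu: *sapates > sabades > savades  (by intervocalic voicing, unconditioned shift)
Lutoran: *sapates
  sapates → sapases   [palatalisation]
  sapases → sabases   [intervocalic voicing]
  giving Lutoran sabases.
Luzili: *sapates > sapases > sepeses  (by unconditioned shift, vowel merger)
Only *sapates yields all of Eshanu savades, Lutoran sabases, Luzili sepeses.

*sapates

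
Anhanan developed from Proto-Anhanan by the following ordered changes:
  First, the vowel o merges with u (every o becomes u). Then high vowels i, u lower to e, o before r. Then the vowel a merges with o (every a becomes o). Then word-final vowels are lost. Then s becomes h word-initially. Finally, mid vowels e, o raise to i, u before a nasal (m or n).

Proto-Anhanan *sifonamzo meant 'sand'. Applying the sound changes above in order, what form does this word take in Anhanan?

hifunumz

Anhanan: start from *sifonamzo.
  rule 1 (vowel merger): sifonamzo → sifunamzu
  rule 2: no change — sifunamzu
  rule 3 (vowel merger): sifunamzu → sifunomzu
  rule 4 (apocope): sifunomzu → sifunomz
  rule 5 (debuccalisation): sifunomz → hifunomz
  rule 6 (pre-nasal raising): hifunomz → hifunumz
  ⇒ Anhanan hifunumz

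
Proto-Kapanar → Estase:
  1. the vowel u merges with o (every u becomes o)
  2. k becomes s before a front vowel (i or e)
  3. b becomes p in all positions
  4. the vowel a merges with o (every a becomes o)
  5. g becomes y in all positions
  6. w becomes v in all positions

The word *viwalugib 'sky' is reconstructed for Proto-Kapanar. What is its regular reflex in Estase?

Estase: start from *viwalugib.
  rule 1 (vowel merger): viwalugib → viwalogib
  rule 2: no change — viwalogib
  rule 3 (unconditioned shift): viwalogib → viwalogip
  rule 4 (vowel merger): viwalogip → viwologip
  rule 5 (unconditioned shift): viwologip → viwoloyip
  rule 6 (unconditioned shift): viwoloyip → vivoloyip
  ⇒ Estase vivoloyip

vivoloyip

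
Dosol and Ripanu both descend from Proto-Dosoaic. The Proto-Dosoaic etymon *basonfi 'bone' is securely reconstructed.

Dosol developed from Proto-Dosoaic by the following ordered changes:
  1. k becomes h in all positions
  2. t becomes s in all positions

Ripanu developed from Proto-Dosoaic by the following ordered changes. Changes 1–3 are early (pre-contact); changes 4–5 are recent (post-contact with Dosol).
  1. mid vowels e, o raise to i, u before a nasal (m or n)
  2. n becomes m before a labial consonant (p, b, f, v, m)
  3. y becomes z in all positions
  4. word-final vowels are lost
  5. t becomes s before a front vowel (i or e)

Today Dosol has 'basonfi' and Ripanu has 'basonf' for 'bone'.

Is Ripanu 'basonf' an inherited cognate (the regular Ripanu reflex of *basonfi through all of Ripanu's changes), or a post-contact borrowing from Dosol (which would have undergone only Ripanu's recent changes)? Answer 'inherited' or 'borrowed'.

borrowed

If inherited, *basonfi would pass through all of Ripanu's changes:
Ripanu: *basonfi
  basonfi → basunfi   [pre-nasal raising]
  basunfi → basumfi   [nasal place assimilation]
  basumfi (rule 3 does not apply)
  basumfi → basumf   [apocope]
  basumf (rule 5 does not apply)
  giving Ripanu basumf.
If borrowed from Dosol 'basonfi' after the early changes, it would undergo only the recent ones:
  rule 4 (apocope): basonfi → basonf
  rule 5 (palatalisation): no change (basonf)
  ⇒ as a loan: basonf
Ripanu 'basonf' matches the loan outcome 'basonf', not the inherited 'basumf' — it skipped the early Ripanu changes, so it was borrowed from Dosol.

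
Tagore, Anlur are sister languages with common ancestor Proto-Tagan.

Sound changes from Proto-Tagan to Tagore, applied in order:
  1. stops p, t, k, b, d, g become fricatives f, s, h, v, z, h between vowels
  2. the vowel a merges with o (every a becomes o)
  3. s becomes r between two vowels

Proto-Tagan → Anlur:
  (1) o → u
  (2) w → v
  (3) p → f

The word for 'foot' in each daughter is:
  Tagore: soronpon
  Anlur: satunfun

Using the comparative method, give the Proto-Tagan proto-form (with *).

*satonpon

Position 6: Tagore has p, Anlur has f. Tagore preserves p here (none of its changes turn any other segment into p), so the proto-segment is *p.
Position 2: Tagore has o, Anlur has a. Anlur preserves a here (none of its changes turn any other segment into a), so the proto-segment is *a.
This points to *satonpon. Verify forward in each daughter:
Tagore: *satonpon > sasonpon > sosonpon > soronpon  (by intervocalic lenition, vowel merger, rhotacism)
Anlur: *satonpon
  satonpon → satunpun   [vowel merger]
  satunpun (rule 2 does not apply)
  satunpun → satunfun   [unconditioned shift]
  giving Anlur satunfun.
No other proto-form is consistent with every reflex, so the reconstruction is *satonpon.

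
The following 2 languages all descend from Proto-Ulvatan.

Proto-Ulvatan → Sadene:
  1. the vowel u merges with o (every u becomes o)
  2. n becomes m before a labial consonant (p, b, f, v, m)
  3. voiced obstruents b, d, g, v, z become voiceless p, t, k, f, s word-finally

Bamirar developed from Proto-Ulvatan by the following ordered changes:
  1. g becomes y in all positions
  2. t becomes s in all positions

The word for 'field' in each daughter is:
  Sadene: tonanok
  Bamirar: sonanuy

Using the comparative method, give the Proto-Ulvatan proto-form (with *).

Position 7: Sadene has k, Bamirar has y. Taking the neighbouring segments as reconstructed: Sadene k could go back to *k or *g; Bamirar y could go back to *g or *y — the one source consistent with every daughter is *g.
Position 6: Sadene has o, Bamirar has u. Bamirar preserves u here (none of its changes turn any other segment into u), so the proto-segment is *u.
Position 1: Sadene has t, Bamirar has s. Taking the neighbouring segments as reconstructed: Sadene t can only go back to *t; Bamirar s could go back to *t or *s — the one source consistent with every daughter is *t.
Continuing position by position gives *tonanug; check it forward:
Sadene: *tonanug > tonanog > tonanok  (by vowel merger, final devoicing)
Bamirar: start from *tonanug.
  rule 1 (unconditioned shift): tonanug → tonanuy
  rule 2 (unconditioned shift): tonanuy → sonanuy
  ⇒ Bamirar sonanuy
*tonanug is the unique common source.

*tonanug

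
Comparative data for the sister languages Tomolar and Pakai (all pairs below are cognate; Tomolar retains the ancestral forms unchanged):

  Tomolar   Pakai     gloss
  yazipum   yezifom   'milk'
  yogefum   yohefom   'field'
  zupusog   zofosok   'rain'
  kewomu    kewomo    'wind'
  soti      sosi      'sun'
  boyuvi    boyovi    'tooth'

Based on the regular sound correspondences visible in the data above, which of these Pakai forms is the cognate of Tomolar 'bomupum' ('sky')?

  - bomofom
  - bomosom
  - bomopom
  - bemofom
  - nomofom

bomofom

zupusog ~ zofosok — Tomolar u corresponds to Pakai o after a consonant, before a labial obstruent.
yazipum ~ yezifom, zupusog ~ zofosok — Tomolar p corresponds to Pakai f between vowels (before a back vowel).
yazipum ~ yezifom, yogefum ~ yohefom — Tomolar u corresponds to Pakai o after a consonant, before a nasal.
Applying these to Tomolar 'bomupum':
  bomupum → bomopum   (u→o after a consonant, before a labial obstruent)
  bomopum → bomofum   (p→f between vowels (before a back vowel))
  bomofum → bomofom   (u→o after a consonant, before a nasal)
So the Pakai cognate is 'bomofom'.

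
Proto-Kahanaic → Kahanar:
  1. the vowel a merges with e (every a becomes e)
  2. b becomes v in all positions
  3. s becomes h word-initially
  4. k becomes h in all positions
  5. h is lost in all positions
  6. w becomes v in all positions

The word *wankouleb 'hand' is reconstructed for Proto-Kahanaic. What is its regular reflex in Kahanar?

venoulev

Kahanar: *wankouleb
  wankouleb → wenkouleb   [vowel merger]
  wenkouleb → wenkoulev   [unconditioned shift]
  wenkoulev (rule 3 does not apply)
  wenkoulev → wenhoulev   [unconditioned shift]
  wenhoulev → wenoulev   [h-loss]
  wenoulev → venoulev   [unconditioned shift]
  giving Kahanar venoulev.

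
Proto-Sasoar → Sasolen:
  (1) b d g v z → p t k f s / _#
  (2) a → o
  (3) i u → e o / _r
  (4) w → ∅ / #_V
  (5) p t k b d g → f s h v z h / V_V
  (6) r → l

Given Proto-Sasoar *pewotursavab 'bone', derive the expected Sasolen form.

Sasolen: start from *pewotursavab.
  rule 1 (final devoicing): pewotursavab → pewotursavap
  rule 2 (vowel merger): pewotursavap → pewotursovop
  rule 3 (pre-rhotic lowering): pewotursovop → pewotorsovop
  rule 4: no change — pewotorsovop
  rule 5 (intervocalic lenition): pewotorsovop → pewosorsovop
  rule 6 (unconditioned shift): pewosorsovop → pewosolsovop
  ⇒ Sasolen pewosolsovop

pewosolsovop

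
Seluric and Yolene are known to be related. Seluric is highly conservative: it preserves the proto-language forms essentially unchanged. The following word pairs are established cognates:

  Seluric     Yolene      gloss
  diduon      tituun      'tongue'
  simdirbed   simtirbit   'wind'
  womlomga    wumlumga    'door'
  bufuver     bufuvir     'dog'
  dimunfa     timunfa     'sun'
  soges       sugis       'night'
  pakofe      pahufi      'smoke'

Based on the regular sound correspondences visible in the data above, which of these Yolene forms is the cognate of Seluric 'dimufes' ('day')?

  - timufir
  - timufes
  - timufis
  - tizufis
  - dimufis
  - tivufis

timufis

diduon ~ tituun, dimunfa ~ timunfa — Seluric d corresponds to Yolene t word-initially before a front vowel.
simdirbed ~ simtirbit, soges ~ sugis — Seluric e corresponds to Yolene i after a consonant, before a consonant other than r, m, n, p, b, f, v.
Applying these to Seluric 'dimufes':
  dimufes → timufes   (d→t word-initially before a front vowel)
  timufes → timufis   (e→i after a consonant, before a consonant other than r, m, n, p, b, f, v)
So the Yolene cognate is 'timufis'.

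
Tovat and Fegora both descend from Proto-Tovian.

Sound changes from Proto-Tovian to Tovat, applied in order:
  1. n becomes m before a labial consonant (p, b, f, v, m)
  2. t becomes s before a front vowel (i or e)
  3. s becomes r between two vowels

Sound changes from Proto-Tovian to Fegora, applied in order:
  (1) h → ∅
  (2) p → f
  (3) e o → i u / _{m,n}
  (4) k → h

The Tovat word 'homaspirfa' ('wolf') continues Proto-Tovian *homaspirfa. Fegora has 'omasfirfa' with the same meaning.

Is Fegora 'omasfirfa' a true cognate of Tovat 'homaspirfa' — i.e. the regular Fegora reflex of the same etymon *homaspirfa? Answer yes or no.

no

Derive the expected Fegora reflex of *homaspirfa:
Fegora: *homaspirfa
  homaspirfa → omaspirfa   [h-loss]
  omaspirfa → omasfirfa   [unconditioned shift]
  omasfirfa → umasfirfa   [pre-nasal raising]
  umasfirfa (rule 4 does not apply)
  giving Fegora umasfirfa.
The regular Fegora reflex would be 'umasfirfa', but the attested form is 'omasfirfa'. The correspondence is irregular, so they are not cognates (the Fegora form has a different source).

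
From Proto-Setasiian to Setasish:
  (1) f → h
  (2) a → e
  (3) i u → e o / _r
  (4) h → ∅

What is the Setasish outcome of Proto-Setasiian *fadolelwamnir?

edolelwemner

Setasish: *fadolelwamnir
  fadolelwamnir → hadolelwamnir   [unconditioned shift]
  hadolelwamnir → hedolelwemnir   [vowel merger]
  hedolelwemnir → hedolelwemner   [pre-rhotic lowering]
  hedolelwemner → edolelwemner   [h-loss]
  giving Setasish edolelwemner.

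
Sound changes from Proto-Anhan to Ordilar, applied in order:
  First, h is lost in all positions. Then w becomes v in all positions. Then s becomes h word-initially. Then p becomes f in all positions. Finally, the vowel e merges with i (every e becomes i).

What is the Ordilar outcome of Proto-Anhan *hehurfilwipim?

iurfilvifim

Ordilar: start from *hehurfilwipim.
  rule 1 (h-loss): hehurfilwipim → eurfilwipim
  rule 2 (unconditioned shift): eurfilwipim → eurfilvipim
  rule 3: no change — eurfilvipim
  rule 4 (unconditioned shift): eurfilvipim → eurfilvifim
  rule 5 (vowel merger): eurfilvifim → iurfilvifim
  ⇒ Ordilar iurfilvifim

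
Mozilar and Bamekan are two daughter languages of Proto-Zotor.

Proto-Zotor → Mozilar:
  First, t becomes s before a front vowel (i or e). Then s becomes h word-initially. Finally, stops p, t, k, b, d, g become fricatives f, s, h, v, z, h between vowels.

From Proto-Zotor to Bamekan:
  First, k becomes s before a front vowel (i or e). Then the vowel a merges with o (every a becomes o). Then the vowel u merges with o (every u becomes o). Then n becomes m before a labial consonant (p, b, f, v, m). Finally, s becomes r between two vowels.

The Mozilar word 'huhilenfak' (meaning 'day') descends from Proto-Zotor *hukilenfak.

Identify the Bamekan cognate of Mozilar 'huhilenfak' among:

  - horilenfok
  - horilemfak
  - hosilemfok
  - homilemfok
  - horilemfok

Bamekan: start from *hukilenfak.
  rule 1 (palatalisation): hukilenfak → husilenfak
  rule 2 (vowel merger): husilenfak → husilenfok
  rule 3 (vowel merger): husilenfok → hosilenfok
  rule 4 (nasal place assimilation): hosilenfok → hosilemfok
  rule 5 (rhotacism): hosilemfok → horilemfok
  ⇒ Bamekan horilemfok
Only 'horilemfok' matches the regular Bamekan development of *hukilenfak.

horilemfok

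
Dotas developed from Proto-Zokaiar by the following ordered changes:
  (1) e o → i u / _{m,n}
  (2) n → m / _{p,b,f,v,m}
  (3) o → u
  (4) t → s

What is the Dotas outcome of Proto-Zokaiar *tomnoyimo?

Dotas: *tomnoyimo
  tomnoyimo → tumnoyimo   [pre-nasal raising]
  tumnoyimo (rule 2 does not apply)
  tumnoyimo → tumnuyimu   [vowel merger]
  tumnuyimu → sumnuyimu   [unconditioned shift]
  giving Dotas sumnuyimu.

sumnuyimu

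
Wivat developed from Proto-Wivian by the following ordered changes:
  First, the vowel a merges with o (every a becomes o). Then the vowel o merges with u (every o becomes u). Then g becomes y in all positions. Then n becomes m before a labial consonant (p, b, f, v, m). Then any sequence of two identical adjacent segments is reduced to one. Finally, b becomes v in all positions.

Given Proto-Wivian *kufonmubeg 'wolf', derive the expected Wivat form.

Wivat: start from *kufonmubeg.
  rule 1: no change — kufonmubeg
  rule 2 (vowel merger): kufonmubeg → kufunmubeg
  rule 3 (unconditioned shift): kufunmubeg → kufunmubey
  rule 4 (nasal place assimilation): kufunmubey → kufummubey
  rule 5 (degemination): kufummubey → kufumubey
  rule 6 (unconditioned shift): kufumubey → kufumuvey
  ⇒ Wivat kufumuvey

kufumuvey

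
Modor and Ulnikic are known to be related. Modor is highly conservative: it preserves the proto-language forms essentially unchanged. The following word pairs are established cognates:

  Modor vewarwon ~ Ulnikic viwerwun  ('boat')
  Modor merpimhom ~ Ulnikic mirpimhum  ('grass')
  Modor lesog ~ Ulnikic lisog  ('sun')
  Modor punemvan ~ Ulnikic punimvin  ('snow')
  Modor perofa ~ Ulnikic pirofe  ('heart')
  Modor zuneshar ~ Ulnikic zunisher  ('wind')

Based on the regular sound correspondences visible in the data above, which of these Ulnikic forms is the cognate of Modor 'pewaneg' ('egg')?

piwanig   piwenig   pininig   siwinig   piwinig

piwinig

vewarwon ~ viwerwun, lesog ~ lisog — Modor e corresponds to Ulnikic i after a consonant, before a consonant other than r, m, n, p, b, f, v.
punemvan ~ punimvin — Modor a corresponds to Ulnikic i after a consonant, before a nasal.
Applying these to Modor 'pewaneg':
  pewaneg → piwaneg   (e→i after a consonant, before a consonant other than r, m, n, p, b, f, v)
  piwaneg → piwineg   (a→i after a consonant, before a nasal)
  piwineg → piwinig   (e→i after a consonant, before a consonant other than r, m, n, p, b, f, v)
So the Ulnikic cognate is 'piwinig'.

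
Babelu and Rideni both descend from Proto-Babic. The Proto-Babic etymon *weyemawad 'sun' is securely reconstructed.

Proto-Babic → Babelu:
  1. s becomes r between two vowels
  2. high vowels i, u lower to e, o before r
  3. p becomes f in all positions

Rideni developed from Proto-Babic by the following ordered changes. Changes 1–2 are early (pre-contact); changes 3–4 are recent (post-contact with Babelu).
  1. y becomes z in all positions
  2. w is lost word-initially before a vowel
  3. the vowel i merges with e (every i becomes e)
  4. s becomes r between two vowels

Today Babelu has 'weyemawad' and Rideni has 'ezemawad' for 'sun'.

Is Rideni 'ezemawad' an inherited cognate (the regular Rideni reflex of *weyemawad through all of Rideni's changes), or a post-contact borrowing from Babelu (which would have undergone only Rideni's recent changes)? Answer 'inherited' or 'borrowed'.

If inherited, *weyemawad would pass through all of Rideni's changes:
Rideni: start from *weyemawad.
  rule 1 (unconditioned shift): weyemawad → wezemawad
  rule 2 (glide loss): wezemawad → ezemawad
  rule 3: no change — ezemawad
  rule 4: no change — ezemawad
  ⇒ Rideni ezemawad
If borrowed from Babelu 'weyemawad' after the early changes, it would undergo only the recent ones:
  rule 3 (vowel merger): no change (weyemawad)
  rule 4 (rhotacism): no change (weyemawad)
  ⇒ as a loan: weyemawad
Rideni 'ezemawad' matches the inherited outcome exactly, so it is an inherited cognate, not a loan.

inherited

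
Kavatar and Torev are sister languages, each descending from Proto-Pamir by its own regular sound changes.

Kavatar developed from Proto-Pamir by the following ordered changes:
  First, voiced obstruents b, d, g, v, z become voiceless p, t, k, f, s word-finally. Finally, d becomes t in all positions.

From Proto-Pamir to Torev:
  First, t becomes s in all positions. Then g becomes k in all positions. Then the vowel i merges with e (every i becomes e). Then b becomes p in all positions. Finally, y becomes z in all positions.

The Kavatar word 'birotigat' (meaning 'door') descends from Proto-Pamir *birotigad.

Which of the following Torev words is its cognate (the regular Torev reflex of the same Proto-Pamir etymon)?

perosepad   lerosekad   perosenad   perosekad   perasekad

Torev: *birotigad
  birotigad → birosigad   [unconditioned shift]
  birosigad → birosikad   [unconditioned shift]
  birosikad → berosekad   [vowel merger]
  berosekad → perosekad   [unconditioned shift]
  perosekad (rule 5 does not apply)
  giving Torev perosekad.
The other candidates each miss or misapply at least one Torev change.

perosekad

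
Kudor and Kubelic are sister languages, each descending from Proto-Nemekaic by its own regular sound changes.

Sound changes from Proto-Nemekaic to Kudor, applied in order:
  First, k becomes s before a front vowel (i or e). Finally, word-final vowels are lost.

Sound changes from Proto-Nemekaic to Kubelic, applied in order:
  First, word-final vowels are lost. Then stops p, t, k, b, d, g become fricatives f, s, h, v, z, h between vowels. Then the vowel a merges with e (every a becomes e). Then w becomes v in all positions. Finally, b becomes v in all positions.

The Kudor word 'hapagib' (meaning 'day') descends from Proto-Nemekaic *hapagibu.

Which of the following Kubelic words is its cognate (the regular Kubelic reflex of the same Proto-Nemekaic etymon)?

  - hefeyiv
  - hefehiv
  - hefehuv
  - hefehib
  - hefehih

Kubelic: *hapagibu > hapagib > hafahib > hefehib > hefehiv  (by apocope, intervocalic lenition, vowel merger, unconditioned shift)
Among the options, 'hefehiv' alone shows every Kubelic change applied in order.

hefehiv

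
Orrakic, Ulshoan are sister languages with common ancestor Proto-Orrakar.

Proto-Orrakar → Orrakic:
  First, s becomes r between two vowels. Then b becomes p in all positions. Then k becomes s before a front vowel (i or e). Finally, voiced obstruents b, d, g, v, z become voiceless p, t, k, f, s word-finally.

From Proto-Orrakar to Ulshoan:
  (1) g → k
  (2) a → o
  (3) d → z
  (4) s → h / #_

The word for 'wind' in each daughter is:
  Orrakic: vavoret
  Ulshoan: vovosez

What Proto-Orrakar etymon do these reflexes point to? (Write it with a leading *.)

Position 5: Orrakic has r, Ulshoan has s. Ulshoan preserves s here (none of its changes turn any other segment into s), so the proto-segment is *s.
Position 2: Orrakic has a, Ulshoan has o. Orrakic preserves a here (none of its changes turn any other segment into a), so the proto-segment is *a.
Position 7: Orrakic has t, Ulshoan has z. Taking the neighbouring segments as reconstructed: Orrakic t could go back to *t or *d; Ulshoan z could go back to *d or *z — the one source consistent with every daughter is *d.
Verify the candidate proto-form against each daughter:
Orrakic: *vavosed > vavored > vavoret  (by rhotacism, final devoicing)
Ulshoan: start from *vavosed.
  rule 1: no change — vavosed
  rule 2 (vowel merger): vavosed → vovosed
  rule 3 (unconditioned shift): vovosed → vovosez
  rule 4: no change — vovosez
  ⇒ Ulshoan vovosez
*vavosed is the unique common source.

*vavosed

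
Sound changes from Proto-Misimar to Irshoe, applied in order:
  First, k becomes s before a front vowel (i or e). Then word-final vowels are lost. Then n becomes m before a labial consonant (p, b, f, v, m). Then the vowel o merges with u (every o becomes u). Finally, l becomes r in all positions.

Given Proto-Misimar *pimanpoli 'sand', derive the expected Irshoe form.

pimampur

Irshoe: *pimanpoli > pimanpol > pimampol > pimampul > pimampur  (by apocope, nasal place assimilation, vowel merger, unconditioned shift)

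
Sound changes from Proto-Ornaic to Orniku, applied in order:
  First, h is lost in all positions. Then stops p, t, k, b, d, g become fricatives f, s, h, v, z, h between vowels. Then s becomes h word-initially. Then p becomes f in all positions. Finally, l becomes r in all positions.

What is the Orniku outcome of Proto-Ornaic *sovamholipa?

hovamorifa

Orniku: *sovamholipa > sovamolipa > sovamolifa > hovamolifa > hovamorifa  (by h-loss, intervocalic lenition, debuccalisation, unconditioned shift)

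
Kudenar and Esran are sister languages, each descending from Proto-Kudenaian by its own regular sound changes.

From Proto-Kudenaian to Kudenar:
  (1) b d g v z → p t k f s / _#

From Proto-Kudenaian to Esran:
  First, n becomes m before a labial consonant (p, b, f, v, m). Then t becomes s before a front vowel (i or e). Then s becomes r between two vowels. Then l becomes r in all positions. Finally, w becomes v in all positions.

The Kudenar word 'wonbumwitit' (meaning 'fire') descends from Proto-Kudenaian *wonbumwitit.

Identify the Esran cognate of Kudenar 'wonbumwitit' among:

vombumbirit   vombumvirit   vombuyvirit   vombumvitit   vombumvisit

Esran: start from *wonbumwitit.
  rule 1 (nasal place assimilation): wonbumwitit → wombumwitit
  rule 2 (palatalisation): wombumwitit → wombumwisit
  rule 3 (rhotacism): wombumwisit → wombumwirit
  rule 4: no change — wombumwirit
  rule 5 (unconditioned shift): wombumwirit → vombumvirit
  ⇒ Esran vombumvirit
The other candidates each miss or misapply at least one Esran change.

vombumvirit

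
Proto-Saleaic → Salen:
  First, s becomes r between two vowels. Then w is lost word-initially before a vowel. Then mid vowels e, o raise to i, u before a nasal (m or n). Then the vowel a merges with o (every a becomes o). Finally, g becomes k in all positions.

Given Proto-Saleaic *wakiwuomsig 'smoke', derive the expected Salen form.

okiwuumsik

Salen: *wakiwuomsig > akiwuomsig > akiwuumsig > okiwuumsig > okiwuumsik  (by glide loss, pre-nasal raising, vowel merger, unconditioned shift)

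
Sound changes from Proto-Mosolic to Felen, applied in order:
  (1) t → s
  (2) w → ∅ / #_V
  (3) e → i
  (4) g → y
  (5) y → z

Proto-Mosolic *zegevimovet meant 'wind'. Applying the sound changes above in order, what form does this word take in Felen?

Felen: *zegevimovet > zegevimoves > zigivimovis > ziyivimovis > zizivimovis  (by unconditioned shift, vowel merger, unconditioned shift, unconditioned shift)

zizivimovis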